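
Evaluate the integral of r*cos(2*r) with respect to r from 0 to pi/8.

Integrate by parts once (u = r, dv = cos(2*r) dr).
An antiderivative is F(r) = r*sin(2*r)/2 + cos(2*r)/4.
Then F(pi/8) - F(0) = (sqrt(2)*(pi + 4)/32) - (1/4) = -1/4 + sqrt(2)*pi/32 + sqrt(2)/8.

-1/4 + sqrt(2)*pi/32 + sqrt(2)/8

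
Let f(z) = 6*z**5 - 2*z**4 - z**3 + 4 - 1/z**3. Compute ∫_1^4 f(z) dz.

581373/160

By the power rule, an antiderivative is F(z) = z**6 - 2*z**5/5 - z**4/4 + 4*z + 1/(2*z**2).
Then F(4) - F(1) = (582149/160) - (97/20) = 581373/160.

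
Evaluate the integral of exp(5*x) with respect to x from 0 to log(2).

Let u = exp(x), so du = exp(x) dx. When x = 0, u = 1; when x = log(2), u = 2.
The integral becomes ∫ u**4 du from 1 to 2, with antiderivative u**5/5.
Back in x: F(x) = exp(5*x)/5.
Then F(log(2)) - F(0) = (32/5) - (1/5) = 31/5.

31/5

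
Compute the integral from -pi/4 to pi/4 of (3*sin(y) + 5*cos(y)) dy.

An antiderivative is F(y) = 5*sin(y) - 3*cos(y).
Then F(pi/4) - F(-pi/4) = (sqrt(2)) - (-4*sqrt(2)) = 5*sqrt(2).

5*sqrt(2)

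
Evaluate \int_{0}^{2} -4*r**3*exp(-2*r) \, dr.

-3/2 + 71*exp(-4)/2

Integrate by parts 3 times (u = r^3, dv = -4*exp(-2*r) dr).
An antiderivative is F(r) = (4*r**3 + 6*r**2 + 6*r + 3)*exp(-2*r)/2.
Then F(2) - F(0) = (71*exp(-4)/2) - (3/2) = -3/2 + 71*exp(-4)/2.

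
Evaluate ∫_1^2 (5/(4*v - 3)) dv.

An antiderivative is F(v) = 5*log(4*v - 3)/4.
Then F(2) - F(1) = (5*log(5)/4) - (0) = 5*log(5)/4.

5*log(5)/4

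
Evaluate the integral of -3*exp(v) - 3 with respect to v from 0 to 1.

An antiderivative is F(v) = -3*v - 3*exp(v).
Then F(1) - F(0) = (-3*E - 3) - (-3) = -3*E.

-3*E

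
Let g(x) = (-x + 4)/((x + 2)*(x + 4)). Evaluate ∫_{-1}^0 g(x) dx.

Factor the denominator: x**2 + 6*x + 8 = (x + 4)(x + 2).
Partial fractions: (-x + 4)/((x + 2)*(x + 4)) = -4/(x + 4) + 3/(x + 2).
An antiderivative is F(x) = 3*log(x + 2) - 4*log(x + 4).
Then F(0) - F(-1) = (-log(32)) - (-log(81)) = log(81/32).

log(81/32)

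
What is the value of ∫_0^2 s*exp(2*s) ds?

Integrate by parts once (u = s, dv = exp(2*s) ds).
An antiderivative is F(s) = (2*s - 1)*exp(2*s)/4.
Then F(2) - F(0) = (3*exp(4)/4) - (-1/4) = 1/4 + 3*exp(4)/4.

1/4 + 3*exp(4)/4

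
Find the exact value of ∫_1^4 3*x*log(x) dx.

-45/4 + 48*log(2)

Integrate by parts once (u = ln x, dv = 3*x dx).
An antiderivative is F(x) = 3*x**2*(2*log(x) - 1)/4.
Then F(4) - F(1) = (-12 + 48*log(2)) - (-3/4) = -45/4 + 48*log(2).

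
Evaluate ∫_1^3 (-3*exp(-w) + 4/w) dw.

An antiderivative is F(w) = 4*log(w) + 3*exp(-w).
Then F(3) - F(1) = (3*exp(-3) + 4*log(3)) - (3*exp(-1)) = -3*exp(-1) + 3*exp(-3) + 4*log(3).

-3*exp(-1) + 3*exp(-3) + 4*log(3)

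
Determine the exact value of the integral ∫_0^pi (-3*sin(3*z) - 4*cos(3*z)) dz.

-2

An antiderivative is F(z) = -4*sin(3*z)/3 + cos(3*z).
Then F(pi) - F(0) = (-1) - (1) = -2.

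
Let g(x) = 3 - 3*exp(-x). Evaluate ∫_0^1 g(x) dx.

3*exp(-1)

An antiderivative is F(x) = 3*x + 3*exp(-x).
Then F(1) - F(0) = (3*exp(-1) + 3) - (3) = 3*exp(-1).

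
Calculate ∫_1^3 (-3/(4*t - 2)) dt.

-3*log(5)/4

An antiderivative is F(t) = -3*log(4*t - 2)/4.
Then F(3) - F(1) = (-3*log(10)/4) - (-3*log(2)/4) = -3*log(5)/4.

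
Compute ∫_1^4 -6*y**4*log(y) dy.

6138/25 - 12288*log(2)/5

Integrate by parts once (u = ln y, dv = -6*y**4 dy).
An antiderivative is F(y) = -6*y**5*(5*log(y) - 1)/25.
Then F(4) - F(1) = (6144/25 - 12288*log(2)/5) - (6/25) = 6138/25 - 12288*log(2)/5.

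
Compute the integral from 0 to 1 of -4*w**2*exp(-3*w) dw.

Integrate by parts twice (u = w^2, dv = -4*exp(-3*w) dw).
An antiderivative is F(w) = (36*w**2 + 24*w + 8)*exp(-3*w)/27.
Then F(1) - F(0) = (68*exp(-3)/27) - (8/27) = -8/27 + 68*exp(-3)/27.

-8/27 + 68*exp(-3)/27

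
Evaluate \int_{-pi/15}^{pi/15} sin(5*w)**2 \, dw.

-sqrt(3)/20 + pi/15

Use the identity sin^2(5*w) = (1 - cos(10*w))/2.
An antiderivative is F(w) = w/2 - sin(10*w)/20.
Then F(pi/15) - F(-pi/15) = (-sqrt(3)/40 + pi/30) - (-pi/30 + sqrt(3)/40) = -sqrt(3)/20 + pi/15.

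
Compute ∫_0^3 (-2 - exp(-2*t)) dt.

-13/2 + exp(-6)/2

An antiderivative is F(t) = -2*t + exp(-2*t)/2.
Then F(3) - F(0) = (-6 + exp(-6)/2) - (1/2) = -13/2 + exp(-6)/2.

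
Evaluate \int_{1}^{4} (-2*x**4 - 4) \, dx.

By the power rule, an antiderivative is F(x) = -2*x**5/5 - 4*x.
Then F(4) - F(1) = (-2128/5) - (-22/5) = -2106/5.

-2106/5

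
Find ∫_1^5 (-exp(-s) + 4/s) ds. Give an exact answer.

An antiderivative is F(s) = 4*log(s) + exp(-s).
Then F(5) - F(1) = (exp(-5) + 4*log(5)) - (exp(-1)) = -exp(-1) + exp(-5) + 4*log(5).

-exp(-1) + exp(-5) + 4*log(5)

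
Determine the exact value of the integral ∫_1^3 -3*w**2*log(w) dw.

Integrate by parts once (u = ln w, dv = -3*w**2 dw).
An antiderivative is F(w) = -w**3*(3*log(w) - 1)/3.
Then F(3) - F(1) = (9 - 27*log(3)) - (1/3) = 26/3 - 27*log(3).

26/3 - 27*log(3)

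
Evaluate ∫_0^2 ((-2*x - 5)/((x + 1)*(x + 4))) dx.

Factor the denominator: x**2 + 5*x + 4 = (x + 4)(x + 1).
Partial fractions: (-2*x - 5)/((x + 1)*(x + 4)) = -1/(x + 4) - 1/(x + 1).
An antiderivative is F(x) = -log(x + 1) - log(x + 4).
Then F(2) - F(0) = (-log(18)) - (-log(4)) = log(2/9).

log(2/9)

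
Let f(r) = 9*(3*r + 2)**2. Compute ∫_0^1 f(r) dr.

Let u = 3*r + 2, so du = 3 dr. When r = 0, u = 2; when r = 1, u = 5.
The integral becomes 3·∫ u**2 du from 2 to 5, with antiderivative u**3.
Back in r: F(r) = (3*r + 2)**3.
Then F(1) - F(0) = (125) - (8) = 117.

117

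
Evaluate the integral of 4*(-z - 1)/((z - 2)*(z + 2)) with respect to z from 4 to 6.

log(3/32)

Factor the denominator: z**2 - 4 = (z + 2)(z - 2).
Partial fractions: 4*(-z - 1)/((z - 2)*(z + 2)) = -1/(z + 2) - 3/(z - 2).
An antiderivative is F(z) = -3*log(z - 2) - log(z + 2).
Then F(6) - F(4) = (-9*log(2)) - (-log(48)) = log(3/32).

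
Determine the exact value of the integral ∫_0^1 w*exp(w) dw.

Integrate by parts once (u = w, dv = exp(w) dw).
An antiderivative is F(w) = (w - 1)*exp(w).
Then F(1) - F(0) = (0) - (-1) = 1.

1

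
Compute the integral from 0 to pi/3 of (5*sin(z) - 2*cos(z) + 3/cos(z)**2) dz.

5/2 + 2*sqrt(3)

An antiderivative is F(z) = -2*sin(z) - 5*cos(z) + 3*tan(z).
Then F(pi/3) - F(0) = (-5/2 + 2*sqrt(3)) - (-5) = 5/2 + 2*sqrt(3).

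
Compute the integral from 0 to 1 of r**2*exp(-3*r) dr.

Integrate by parts twice (u = r^2, dv = exp(-3*r) dr).
An antiderivative is F(r) = (-9*r**2 - 6*r - 2)*exp(-3*r)/27.
Then F(1) - F(0) = (-17*exp(-3)/27) - (-2/27) = 2/27 - 17*exp(-3)/27.

2/27 - 17*exp(-3)/27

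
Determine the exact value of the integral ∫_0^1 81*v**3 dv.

Let u = 3*v, so du = 3 dv. When v = 0, u = 0; when v = 1, u = 3.
The integral becomes ∫ u**3 du from 0 to 3, with antiderivative u**4/4.
Back in v: F(v) = 81*v**4/4.
Then F(1) - F(0) = (81/4) - (0) = 81/4.

81/4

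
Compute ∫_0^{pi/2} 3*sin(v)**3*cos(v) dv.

Let u = sin(v), so du = cos(v) dv. When v = 0, u = 0; when v = pi/2, u = 1.
The integral becomes 3·∫ u**3 du from 0 to 1, with antiderivative 3*u**4/4.
Back in v: F(v) = 3*sin(v)**4/4.
Then F(pi/2) - F(0) = (3/4) - (0) = 3/4.

3/4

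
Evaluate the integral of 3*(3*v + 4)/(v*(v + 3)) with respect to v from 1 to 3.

-5*log(2) + 9*log(3)

Factor the denominator: v**2 + 3*v = (v + 3)v.
Partial fractions: 3*(3*v + 4)/(v*(v + 3)) = 5/(v + 3) + 4/v.
An antiderivative is F(v) = 4*log(v) + 5*log(v + 3).
Then F(3) - F(1) = (5*log(2) + 9*log(3)) - (10*log(2)) = -5*log(2) + 9*log(3).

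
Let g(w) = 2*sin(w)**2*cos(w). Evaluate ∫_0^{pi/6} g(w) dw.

Let u = sin(w), so du = cos(w) dw. When w = 0, u = 0; when w = pi/6, u = 1/2.
The integral becomes 2·∫ u**2 du from 0 to 1/2, with antiderivative 2*u**3/3.
Back in w: F(w) = 2*sin(w)**3/3.
Then F(pi/6) - F(0) = (1/12) - (0) = 1/12.

1/12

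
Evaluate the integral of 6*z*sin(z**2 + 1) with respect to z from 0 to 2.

Let u = z**2 + 1, so du = 2*z dz. When z = 0, u = 1; when z = 2, u = 5.
The integral becomes 3·∫ sin(u) du from 1 to 5, with antiderivative -3*cos(u).
Back in z: F(z) = -3*cos(z**2 + 1).
Then F(2) - F(0) = (-3*cos(5)) - (-3*cos(1)) = -3*cos(5) + 3*cos(1).

-3*cos(5) + 3*cos(1)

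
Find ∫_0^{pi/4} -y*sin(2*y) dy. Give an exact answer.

-1/4

Integrate by parts once (u = y, dv = -sin(2*y) dy).
An antiderivative is F(y) = y*cos(2*y)/2 - sin(2*y)/4.
Then F(pi/4) - F(0) = (-1/4) - (0) = -1/4.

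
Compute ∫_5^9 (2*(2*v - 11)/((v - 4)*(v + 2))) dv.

-5*log(7) - log(5) + 5*log(11)

Factor the denominator: v**2 - 2*v - 8 = (v + 2)(v - 4).
Partial fractions: 2*(2*v - 11)/((v - 4)*(v + 2)) = 5/(v + 2) - 1/(v - 4).
An antiderivative is F(v) = -log(v - 4) + 5*log(v + 2).
Then F(9) - F(5) = (-log(5) + 5*log(11)) - (5*log(7)) = -5*log(7) - log(5) + 5*log(11).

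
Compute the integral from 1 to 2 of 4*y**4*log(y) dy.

Integrate by parts once (u = ln y, dv = 4*y**4 dy).
An antiderivative is F(y) = 4*y**5*(5*log(y) - 1)/25.
Then F(2) - F(1) = (-128/25 + 128*log(2)/5) - (-4/25) = -124/25 + 128*log(2)/5.

-124/25 + 128*log(2)/5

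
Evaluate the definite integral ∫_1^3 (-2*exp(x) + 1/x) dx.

-2*exp(3) + log(3) + 2*exp(1)

An antiderivative is F(x) = -2*exp(x) + log(x).
Then F(3) - F(1) = (-2*exp(3) + log(3)) - (-2*exp(1)) = -2*exp(3) + log(3) + 2*exp(1).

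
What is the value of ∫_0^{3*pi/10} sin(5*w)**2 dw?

3*pi/20

Use the identity sin^2(5*w) = (1 - cos(10*w))/2.
An antiderivative is F(w) = w/2 - sin(10*w)/20.
Then F(3*pi/10) - F(0) = (3*pi/20) - (0) = 3*pi/20.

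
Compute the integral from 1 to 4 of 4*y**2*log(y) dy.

-28 + 512*log(2)/3

Integrate by parts once (u = ln y, dv = 4*y**2 dy).
An antiderivative is F(y) = 4*y**3*(3*log(y) - 1)/9.
Then F(4) - F(1) = (-256/9 + 512*log(2)/3) - (-4/9) = -28 + 512*log(2)/3.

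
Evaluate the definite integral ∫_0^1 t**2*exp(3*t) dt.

Integrate by parts twice (u = t^2, dv = exp(3*t) dt).
An antiderivative is F(t) = (9*t**2 - 6*t + 2)*exp(3*t)/27.
Then F(1) - F(0) = (5*exp(3)/27) - (2/27) = -2/27 + 5*exp(3)/27.

-2/27 + 5*exp(3)/27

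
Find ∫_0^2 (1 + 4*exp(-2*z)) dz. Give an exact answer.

4 - 2*exp(-4)

An antiderivative is F(z) = z - 2*exp(-2*z).
Then F(2) - F(0) = (2 - 2*exp(-4)) - (-2) = 4 - 2*exp(-4).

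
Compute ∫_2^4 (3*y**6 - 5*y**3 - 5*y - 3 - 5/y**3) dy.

1485207/224

By the power rule, an antiderivative is F(y) = 3*y**7/7 - 5*y**4/4 - 5*y**2/2 - 3*y + 5/(2*y**2).
Then F(4) - F(2) = (1489571/224) - (1091/56) = 1485207/224.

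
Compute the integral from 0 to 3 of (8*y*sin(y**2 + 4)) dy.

-4*cos(13) + 4*cos(4)

Let u = y**2 + 4, so du = 2*y dy. When y = 0, u = 4; when y = 3, u = 13.
The integral becomes 4·∫ sin(u) du from 4 to 13, with antiderivative -4*cos(u).
Back in y: F(y) = -4*cos(y**2 + 4).
Then F(3) - F(0) = (-4*cos(13)) - (-4*cos(4)) = -4*cos(13) + 4*cos(4).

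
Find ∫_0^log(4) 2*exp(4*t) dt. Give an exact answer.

255/2

Let u = exp(t), so du = exp(t) dt. When t = 0, u = 1; when t = log(4), u = 4.
The integral becomes 2·∫ u**3 du from 1 to 4, with antiderivative u**4/2.
Back in t: F(t) = exp(4*t)/2.
Then F(log(4)) - F(0) = (128) - (1/2) = 255/2.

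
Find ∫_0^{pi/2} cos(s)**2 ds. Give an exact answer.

pi/4

Use the identity cos^2(s) = (1 + cos(2*s))/2.
An antiderivative is F(s) = s/2 + sin(2*s)/4.
Then F(pi/2) - F(0) = (pi/4) - (0) = pi/4.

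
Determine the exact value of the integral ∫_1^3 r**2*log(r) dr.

Integrate by parts once (u = ln r, dv = r**2 dr).
An antiderivative is F(r) = r**3*(3*log(r) - 1)/9.
Then F(3) - F(1) = (-3 + 9*log(3)) - (-1/9) = -26/9 + 9*log(3).

-26/9 + 9*log(3)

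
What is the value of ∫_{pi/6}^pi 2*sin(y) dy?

An antiderivative is F(y) = -2*cos(y).
Then F(pi) - F(pi/6) = (2) - (-sqrt(3)) = sqrt(3) + 2.

sqrt(3) + 2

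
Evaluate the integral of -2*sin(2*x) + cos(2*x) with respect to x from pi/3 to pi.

3/2 - sqrt(3)/4

An antiderivative is F(x) = sin(2*x)/2 + cos(2*x).
Then F(pi) - F(pi/3) = (1) - (-1/2 + sqrt(3)/4) = 3/2 - sqrt(3)/4.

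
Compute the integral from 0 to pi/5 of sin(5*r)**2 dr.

Use the identity sin^2(5*r) = (1 - cos(10*r))/2.
An antiderivative is F(r) = r/2 - sin(10*r)/20.
Then F(pi/5) - F(0) = (pi/10) - (0) = pi/10.

pi/10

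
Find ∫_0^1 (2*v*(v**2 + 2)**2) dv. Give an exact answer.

19/3

Let u = v**2 + 2, so du = 2*v dv. When v = 0, u = 2; when v = 1, u = 3.
The integral becomes ∫ u**2 du from 2 to 3, with antiderivative u**3/3.
Back in v: F(v) = (v**2 + 2)**3/3.
Then F(1) - F(0) = (9) - (8/3) = 19/3.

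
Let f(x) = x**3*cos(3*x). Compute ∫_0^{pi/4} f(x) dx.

-sqrt(2)*pi**2/96 - sqrt(2)*pi/36 + sqrt(2)/27 + 2/27 + sqrt(2)*pi**3/384

Integrate by parts 3 times (u = x^3, dv = cos(3*x) dx).
An antiderivative is F(x) = x**3*sin(3*x)/3 + x**2*cos(3*x)/3 - 2*x*sin(3*x)/9 - 2*cos(3*x)/27.
Then F(pi/4) - F(0) = (sqrt(2)*(-36*pi**2 - 96*pi + 128 + 9*pi**3)/3456) - (-2/27) = -sqrt(2)*pi**2/96 - sqrt(2)*pi/36 + sqrt(2)/27 + 2/27 + sqrt(2)*pi**3/384.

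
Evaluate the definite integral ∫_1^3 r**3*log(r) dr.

Integrate by parts once (u = ln r, dv = r**3 dr).
An antiderivative is F(r) = r**4*(4*log(r) - 1)/16.
Then F(3) - F(1) = (-81/16 + 81*log(3)/4) - (-1/16) = -5 + 81*log(3)/4.

-5 + 81*log(3)/4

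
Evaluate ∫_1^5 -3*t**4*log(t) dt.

9372/25 - 1875*log(5)

Integrate by parts once (u = ln t, dv = -3*t**4 dt).
An antiderivative is F(t) = -3*t**5*(5*log(t) - 1)/25.
Then F(5) - F(1) = (375 - 1875*log(5)) - (3/25) = 9372/25 - 1875*log(5).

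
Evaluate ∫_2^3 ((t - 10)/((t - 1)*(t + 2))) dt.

Factor the denominator: t**2 + t - 2 = (t + 2)(t - 1).
Partial fractions: (t - 10)/((t - 1)*(t + 2)) = 4/(t + 2) - 3/(t - 1).
An antiderivative is F(t) = -3*log(t - 1) + 4*log(t + 2).
Then F(3) - F(2) = (-3*log(2) + 4*log(5)) - (8*log(2)) = -11*log(2) + 4*log(5).

-11*log(2) + 4*log(5)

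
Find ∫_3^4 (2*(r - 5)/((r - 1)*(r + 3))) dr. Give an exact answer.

-6*log(3) - 2*log(2) + 4*log(7)

Factor the denominator: r**2 + 2*r - 3 = (r + 3)(r - 1).
Partial fractions: 2*(r - 5)/((r - 1)*(r + 3)) = 4/(r + 3) - 2/(r - 1).
An antiderivative is F(r) = -2*log(r - 1) + 4*log(r + 3).
Then F(4) - F(3) = (-2*log(3) + 4*log(7)) - (2*log(2) + 4*log(3)) = -6*log(3) - 2*log(2) + 4*log(7).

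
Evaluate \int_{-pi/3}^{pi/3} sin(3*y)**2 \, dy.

pi/3

Use the identity sin^2(3*y) = (1 - cos(6*y))/2.
An antiderivative is F(y) = y/2 - sin(6*y)/12.
Then F(pi/3) - F(-pi/3) = (pi/6) - (-pi/6) = pi/3.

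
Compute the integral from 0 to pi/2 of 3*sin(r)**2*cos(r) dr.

Let u = sin(r), so du = cos(r) dr. When r = 0, u = 0; when r = pi/2, u = 1.
The integral becomes 3·∫ u**2 du from 0 to 1, with antiderivative u**3.
Back in r: F(r) = sin(r)**3.
Then F(pi/2) - F(0) = (1) - (0) = 1.

1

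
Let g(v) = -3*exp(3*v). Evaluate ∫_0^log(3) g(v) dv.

-26

An antiderivative is F(v) = -exp(3*v).
Then F(log(3)) - F(0) = (-27) - (-1) = -26.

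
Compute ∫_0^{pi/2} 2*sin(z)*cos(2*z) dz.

-2/3

Use the identity sin(z)cos(2*z) = [sin(3*z) + sin(-z)]/2.
An antiderivative is F(z) = cos(z) - cos(3*z)/3.
Then F(pi/2) - F(0) = (0) - (2/3) = -2/3.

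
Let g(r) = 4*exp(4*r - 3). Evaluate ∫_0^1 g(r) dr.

-(1 - exp(4))*exp(-3)

Let u = 4*r - 3, so du = 4 dr. When r = 0, u = -3; when r = 1, u = 1.
The integral becomes ∫ exp(u) du from -3 to 1, with antiderivative exp(u).
Back in r: F(r) = exp(4*r - 3).
Then F(1) - F(0) = (exp(1)) - (exp(-3)) = -(1 - exp(4))*exp(-3).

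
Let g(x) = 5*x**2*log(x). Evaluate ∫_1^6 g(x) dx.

-1075/9 + 360*log(2) + 360*log(3)

Integrate by parts once (u = ln x, dv = 5*x**2 dx).
An antiderivative is F(x) = 5*x**3*(3*log(x) - 1)/9.
Then F(6) - F(1) = (-120 + 360*log(2) + 360*log(3)) - (-5/9) = -1075/9 + 360*log(2) + 360*log(3).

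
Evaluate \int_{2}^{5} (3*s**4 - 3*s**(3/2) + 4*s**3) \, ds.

By the power rule, an antiderivative is F(s) = -6*s**(5/2)/5 + 3*s**5/5 + s**4.
Then F(5) - F(2) = (2500 - 30*sqrt(5)) - (176/5 - 24*sqrt(2)/5) = -30*sqrt(5) + 24*sqrt(2)/5 + 12324/5.

-30*sqrt(5) + 24*sqrt(2)/5 + 12324/5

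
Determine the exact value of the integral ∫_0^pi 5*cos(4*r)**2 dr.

Use the identity cos^2(4*r) = (1 + cos(8*r))/2.
An antiderivative is F(r) = 5*r/2 + 5*sin(8*r)/16.
Then F(pi) - F(0) = (5*pi/2) - (0) = 5*pi/2.

5*pi/2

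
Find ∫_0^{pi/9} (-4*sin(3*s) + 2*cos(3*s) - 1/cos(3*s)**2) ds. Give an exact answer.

-2/3

An antiderivative is F(s) = 2*sin(3*s)/3 + 4*cos(3*s)/3 - tan(3*s)/3.
Then F(pi/9) - F(0) = (2/3) - (4/3) = -2/3.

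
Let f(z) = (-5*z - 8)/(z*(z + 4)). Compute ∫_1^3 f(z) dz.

-3*log(7) - 2*log(3) + 3*log(5)

Factor the denominator: z**2 + 4*z = (z + 4)z.
Partial fractions: (-5*z - 8)/(z*(z + 4)) = -3/(z + 4) - 2/z.
An antiderivative is F(z) = -2*log(z) - 3*log(z + 4).
Then F(3) - F(1) = (-3*log(7) - 2*log(3)) - (-3*log(5)) = -3*log(7) - 2*log(3) + 3*log(5).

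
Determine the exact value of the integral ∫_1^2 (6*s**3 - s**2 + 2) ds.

133/6

By the power rule, an antiderivative is F(s) = 3*s**4/2 - s**3/3 + 2*s.
Then F(2) - F(1) = (76/3) - (19/6) = 133/6.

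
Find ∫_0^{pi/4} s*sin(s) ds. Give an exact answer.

Integrate by parts once (u = s, dv = sin(s) ds).
An antiderivative is F(s) = -s*cos(s) + sin(s).
Then F(pi/4) - F(0) = (sqrt(2)*(4 - pi)/8) - (0) = sqrt(2)*(4 - pi)/8.

sqrt(2)*(4 - pi)/8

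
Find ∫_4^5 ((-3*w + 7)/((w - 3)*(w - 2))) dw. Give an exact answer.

-log(6)

Factor the denominator: w**2 - 5*w + 6 = (w - 2)(w - 3).
Partial fractions: (-3*w + 7)/((w - 3)*(w - 2)) = -1/(w - 2) - 2/(w - 3).
An antiderivative is F(w) = -2*log(w - 3) - log(w - 2).
Then F(5) - F(4) = (-log(12)) - (-log(2)) = -log(6).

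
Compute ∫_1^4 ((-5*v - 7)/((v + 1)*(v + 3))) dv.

Factor the denominator: v**2 + 4*v + 3 = (v + 3)(v + 1).
Partial fractions: (-5*v - 7)/((v + 1)*(v + 3)) = -4/(v + 3) - 1/(v + 1).
An antiderivative is F(v) = -log(v + 1) - 4*log(v + 3).
Then F(4) - F(1) = (-4*log(7) - log(5)) - (-9*log(2)) = -4*log(7) - log(5) + 9*log(2).

-4*log(7) - log(5) + 9*log(2)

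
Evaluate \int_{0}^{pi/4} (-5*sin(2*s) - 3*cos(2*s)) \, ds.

An antiderivative is F(s) = -3*sin(2*s)/2 + 5*cos(2*s)/2.
Then F(pi/4) - F(0) = (-3/2) - (5/2) = -4.

-4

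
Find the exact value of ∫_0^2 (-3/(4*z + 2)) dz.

-3*log(5)/4

An antiderivative is F(z) = -3*log(4*z + 2)/4.
Then F(2) - F(0) = (-3*log(10)/4) - (-3*log(2)/4) = -3*log(5)/4.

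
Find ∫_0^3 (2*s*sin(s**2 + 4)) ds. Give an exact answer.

Let u = s**2 + 4, so du = 2*s ds. When s = 0, u = 4; when s = 3, u = 13.
The integral becomes ∫ sin(u) du from 4 to 13, with antiderivative -cos(u).
Back in s: F(s) = -cos(s**2 + 4).
Then F(3) - F(0) = (-cos(13)) - (-cos(4)) = -cos(13) + cos(4).

-cos(13) + cos(4)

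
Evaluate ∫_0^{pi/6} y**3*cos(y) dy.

Integrate by parts 3 times (u = y^3, dv = cos(y) dy).
An antiderivative is F(y) = y**3*sin(y) + 3*y**2*cos(y) - 6*y*sin(y) - 6*cos(y).
Then F(pi/6) - F(0) = (-3*sqrt(3) - pi/2 + pi**3/432 + sqrt(3)*pi**2/24) - (-6) = -3*sqrt(3) - pi/2 + pi**3/432 + sqrt(3)*pi**2/24 + 6.

-3*sqrt(3) - pi/2 + pi**3/432 + sqrt(3)*pi**2/24 + 6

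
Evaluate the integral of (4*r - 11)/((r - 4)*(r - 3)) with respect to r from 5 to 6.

Factor the denominator: r**2 - 7*r + 12 = (r - 3)(r - 4).
Partial fractions: (4*r - 11)/((r - 4)*(r - 3)) = -1/(r - 3) + 5/(r - 4).
An antiderivative is F(r) = 5*log(r - 4) - log(r - 3).
Then F(6) - F(5) = (log(32/3)) - (-log(2)) = log(64/3).

log(64/3)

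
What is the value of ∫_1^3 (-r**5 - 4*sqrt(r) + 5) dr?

By the power rule, an antiderivative is F(r) = -r**6/6 - 8*r**(3/2)/3 + 5*r.
Then F(3) - F(1) = (-213/2 - 8*sqrt(3)) - (13/6) = -326/3 - 8*sqrt(3).

-326/3 - 8*sqrt(3)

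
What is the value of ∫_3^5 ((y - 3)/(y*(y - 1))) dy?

-3*log(3) - 2*log(2) + 3*log(5)

Factor the denominator: y**2 - y = y(y - 1).
Partial fractions: (y - 3)/(y*(y - 1)) = 3/y - 2/(y - 1).
An antiderivative is F(y) = 3*log(y) - 2*log(y - 1).
Then F(5) - F(3) = (-4*log(2) + 3*log(5)) - (log(27/4)) = -3*log(3) - 2*log(2) + 3*log(5).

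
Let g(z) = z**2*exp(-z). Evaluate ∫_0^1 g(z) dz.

Integrate by parts twice (u = z^2, dv = exp(-z) dz).
An antiderivative is F(z) = (-z**2 - 2*z - 2)*exp(-z).
Then F(1) - F(0) = (-5*exp(-1)) - (-2) = 2 - 5*exp(-1).

2 - 5*exp(-1)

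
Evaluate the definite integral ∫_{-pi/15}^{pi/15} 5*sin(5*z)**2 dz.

-sqrt(3)/4 + pi/3

Use the identity sin^2(5*z) = (1 - cos(10*z))/2.
An antiderivative is F(z) = 5*z/2 - sin(10*z)/4.
Then F(pi/15) - F(-pi/15) = (-sqrt(3)/8 + pi/6) - (-pi/6 + sqrt(3)/8) = -sqrt(3)/4 + pi/3.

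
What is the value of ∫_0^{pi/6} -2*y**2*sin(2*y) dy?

Integrate by parts twice (u = y^2, dv = -2*sin(2*y) dy).
An antiderivative is F(y) = y**2*cos(2*y) - y*sin(2*y) - cos(2*y)/2.
Then F(pi/6) - F(0) = (-sqrt(3)*pi/12 - 1/4 + pi**2/72) - (-1/2) = -sqrt(3)*pi/12 + pi**2/72 + 1/4.

-sqrt(3)*pi/12 + pi**2/72 + 1/4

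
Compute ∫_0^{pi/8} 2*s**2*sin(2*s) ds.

Integrate by parts twice (u = s^2, dv = 2*sin(2*s) ds).
An antiderivative is F(s) = -s**2*cos(2*s) + s*sin(2*s) + cos(2*s)/2.
Then F(pi/8) - F(0) = (sqrt(2)*(-pi**2 + 8*pi + 32)/128) - (1/2) = -1/2 - sqrt(2)*pi**2/128 + sqrt(2)*pi/16 + sqrt(2)/4.

-1/2 - sqrt(2)*pi**2/128 + sqrt(2)*pi/16 + sqrt(2)/4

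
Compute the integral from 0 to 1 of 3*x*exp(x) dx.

3

Integrate by parts once (u = x, dv = 3*exp(x) dx).
An antiderivative is F(x) = (3*x - 3)*exp(x).
Then F(1) - F(0) = (0) - (-3) = 3.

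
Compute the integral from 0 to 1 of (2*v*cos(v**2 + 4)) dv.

Let u = v**2 + 4, so du = 2*v dv. When v = 0, u = 4; when v = 1, u = 5.
The integral becomes ∫ cos(u) du from 4 to 5, with antiderivative sin(u).
Back in v: F(v) = sin(v**2 + 4).
Then F(1) - F(0) = (sin(5)) - (sin(4)) = sin(5) - sin(4).

sin(5) - sin(4)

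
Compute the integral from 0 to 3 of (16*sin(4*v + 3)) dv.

Let u = 4*v + 3, so du = 4 dv. When v = 0, u = 3; when v = 3, u = 15.
The integral becomes 4·∫ sin(u) du from 3 to 15, with antiderivative -4*cos(u).
Back in v: F(v) = -4*cos(4*v + 3).
Then F(3) - F(0) = (-4*cos(15)) - (-4*cos(3)) = 4*cos(3) - 4*cos(15).

4*cos(3) - 4*cos(15)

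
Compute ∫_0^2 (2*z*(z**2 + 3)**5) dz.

Let u = z**2 + 3, so du = 2*z dz. When z = 0, u = 3; when z = 2, u = 7.
The integral becomes ∫ u**5 du from 3 to 7, with antiderivative u**6/6.
Back in z: F(z) = (z**2 + 3)**6/6.
Then F(2) - F(0) = (117649/6) - (243/2) = 58460/3.

58460/3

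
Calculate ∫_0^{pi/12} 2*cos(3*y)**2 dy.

Use the identity cos^2(3*y) = (1 + cos(6*y))/2.
An antiderivative is F(y) = y + sin(6*y)/6.
Then F(pi/12) - F(0) = (1/6 + pi/12) - (0) = 1/6 + pi/12.

1/6 + pi/12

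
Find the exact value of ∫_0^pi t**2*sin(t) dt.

Integrate by parts twice (u = t^2, dv = sin(t) dt).
An antiderivative is F(t) = -t**2*cos(t) + 2*t*sin(t) + 2*cos(t).
Then F(pi) - F(0) = (-2 + pi**2) - (2) = -4 + pi**2.

-4 + pi**2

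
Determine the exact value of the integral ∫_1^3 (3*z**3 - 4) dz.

52

By the power rule, an antiderivative is F(z) = 3*z**4/4 - 4*z.
Then F(3) - F(1) = (195/4) - (-13/4) = 52.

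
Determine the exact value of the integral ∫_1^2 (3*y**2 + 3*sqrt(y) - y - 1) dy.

5/2 + 4*sqrt(2)

By the power rule, an antiderivative is F(y) = 2*y**(3/2) + y**3 - y**2/2 - y.
Then F(2) - F(1) = (4 + 4*sqrt(2)) - (3/2) = 5/2 + 4*sqrt(2).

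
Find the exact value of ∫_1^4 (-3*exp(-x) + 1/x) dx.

(-3*exp(3) + 3 + log(4**exp(4)))*exp(-4)

An antiderivative is F(x) = log(x) + 3*exp(-x).
Then F(4) - F(1) = ((3 + log(4**exp(4)))*exp(-4)) - (3*exp(-1)) = (-3*exp(3) + 3 + log(4**exp(4)))*exp(-4).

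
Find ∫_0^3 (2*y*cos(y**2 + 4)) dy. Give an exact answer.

Let u = y**2 + 4, so du = 2*y dy. When y = 0, u = 4; when y = 3, u = 13.
The integral becomes ∫ cos(u) du from 4 to 13, with antiderivative sin(u).
Back in y: F(y) = sin(y**2 + 4).
Then F(3) - F(0) = (sin(13)) - (sin(4)) = sin(13) - sin(4).

sin(13) - sin(4)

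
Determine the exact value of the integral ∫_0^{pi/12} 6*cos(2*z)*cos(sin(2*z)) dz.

Let u = sin(2*z), so du = 2*cos(2*z) dz. When z = 0, u = 0; when z = pi/12, u = 1/2.
The integral becomes 3·∫ cos(u) du from 0 to 1/2, with antiderivative 3*sin(u).
Back in z: F(z) = 3*sin(sin(2*z)).
Then F(pi/12) - F(0) = (3*sin(1/2)) - (0) = 3*sin(1/2).

3*sin(1/2)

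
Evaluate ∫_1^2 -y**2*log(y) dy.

7/9 - 8*log(2)/3

Integrate by parts once (u = ln y, dv = -y**2 dy).
An antiderivative is F(y) = -y**3*(3*log(y) - 1)/9.
Then F(2) - F(1) = (8/9 - 8*log(2)/3) - (1/9) = 7/9 - 8*log(2)/3.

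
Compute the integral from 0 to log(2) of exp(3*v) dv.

7/3

Let u = exp(v), so du = exp(v) dv. When v = 0, u = 1; when v = log(2), u = 2.
The integral becomes ∫ u**2 du from 1 to 2, with antiderivative u**3/3.
Back in v: F(v) = exp(3*v)/3.
Then F(log(2)) - F(0) = (8/3) - (1/3) = 7/3.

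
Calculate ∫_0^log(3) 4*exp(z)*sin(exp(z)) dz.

4*cos(1) - 4*cos(3)

Let u = exp(z), so du = exp(z) dz. When z = 0, u = 1; when z = log(3), u = 3.
The integral becomes 4·∫ sin(u) du from 1 to 3, with antiderivative -4*cos(u).
Back in z: F(z) = -4*cos(exp(z)).
Then F(log(3)) - F(0) = (-4*cos(3)) - (-4*cos(1)) = 4*cos(1) - 4*cos(3).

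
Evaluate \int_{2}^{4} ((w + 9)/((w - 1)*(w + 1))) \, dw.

-4*log(5) + 9*log(3)

Factor the denominator: w**2 - 1 = (w + 1)(w - 1).
Partial fractions: (w + 9)/((w - 1)*(w + 1)) = -4/(w + 1) + 5/(w - 1).
An antiderivative is F(w) = 5*log(w - 1) - 4*log(w + 1).
Then F(4) - F(2) = (-4*log(5) + 5*log(3)) - (-log(81)) = -4*log(5) + 9*log(3).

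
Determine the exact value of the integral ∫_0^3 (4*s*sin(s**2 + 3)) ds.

2*cos(3) - 2*cos(12)

Let u = s**2 + 3, so du = 2*s ds. When s = 0, u = 3; when s = 3, u = 12.
The integral becomes 2·∫ sin(u) du from 3 to 12, with antiderivative -2*cos(u).
Back in s: F(s) = -2*cos(s**2 + 3).
Then F(3) - F(0) = (-2*cos(12)) - (-2*cos(3)) = 2*cos(3) - 2*cos(12).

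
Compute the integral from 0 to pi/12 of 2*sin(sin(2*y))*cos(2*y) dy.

1 - cos(1/2)

Let u = sin(2*y), so du = 2*cos(2*y) dy. When y = 0, u = 0; when y = pi/12, u = 1/2.
The integral becomes ∫ sin(u) du from 0 to 1/2, with antiderivative -cos(u).
Back in y: F(y) = -cos(sin(2*y)).
Then F(pi/12) - F(0) = (-cos(1/2)) - (-1) = 1 - cos(1/2).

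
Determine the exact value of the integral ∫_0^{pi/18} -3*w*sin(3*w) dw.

-1/6 + sqrt(3)*pi/36

Integrate by parts once (u = w, dv = -3*sin(3*w) dw).
An antiderivative is F(w) = w*cos(3*w) - sin(3*w)/3.
Then F(pi/18) - F(0) = (-1/6 + sqrt(3)*pi/36) - (0) = -1/6 + sqrt(3)*pi/36.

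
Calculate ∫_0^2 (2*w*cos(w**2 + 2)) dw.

-sin(2) + sin(6)

Let u = w**2 + 2, so du = 2*w dw. When w = 0, u = 2; when w = 2, u = 6.
The integral becomes ∫ cos(u) du from 2 to 6, with antiderivative sin(u).
Back in w: F(w) = sin(w**2 + 2).
Then F(2) - F(0) = (sin(6)) - (sin(2)) = -sin(2) + sin(6).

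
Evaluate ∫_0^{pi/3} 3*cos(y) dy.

3*sqrt(3)/2

An antiderivative is F(y) = 3*sin(y).
Then F(pi/3) - F(0) = (3*sqrt(3)/2) - (0) = 3*sqrt(3)/2.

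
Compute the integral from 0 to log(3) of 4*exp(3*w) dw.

104/3

Let u = exp(w), so du = exp(w) dw. When w = 0, u = 1; when w = log(3), u = 3.
The integral becomes 4·∫ u**2 du from 1 to 3, with antiderivative 4*u**3/3.
Back in w: F(w) = 4*exp(3*w)/3.
Then F(log(3)) - F(0) = (36) - (4/3) = 104/3.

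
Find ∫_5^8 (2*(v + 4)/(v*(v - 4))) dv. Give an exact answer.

log(100)

Factor the denominator: v**2 - 4*v = v(v - 4).
Partial fractions: 2*(v + 4)/(v*(v - 4)) = -2/v + 4/(v - 4).
An antiderivative is F(v) = -2*log(v) + 4*log(v - 4).
Then F(8) - F(5) = (log(4)) - (-log(25)) = log(100).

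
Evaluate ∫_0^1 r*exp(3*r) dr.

Integrate by parts once (u = r, dv = exp(3*r) dr).
An antiderivative is F(r) = (3*r - 1)*exp(3*r)/9.
Then F(1) - F(0) = (2*exp(3)/9) - (-1/9) = 1/9 + 2*exp(3)/9.

1/9 + 2*exp(3)/9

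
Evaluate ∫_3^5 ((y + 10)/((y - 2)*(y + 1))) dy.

Factor the denominator: y**2 - y - 2 = (y + 1)(y - 2).
Partial fractions: (y + 10)/((y - 2)*(y + 1)) = -3/(y + 1) + 4/(y - 2).
An antiderivative is F(y) = 4*log(y - 2) - 3*log(y + 1).
Then F(5) - F(3) = (log(3/8)) - (-log(64)) = log(24).

log(24)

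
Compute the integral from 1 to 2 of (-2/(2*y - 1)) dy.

-log(3)

An antiderivative is F(y) = -log(2*y - 1).
Then F(2) - F(1) = (-log(3)) - (0) = -log(3).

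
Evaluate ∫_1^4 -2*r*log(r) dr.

Integrate by parts once (u = ln r, dv = -2*r dr).
An antiderivative is F(r) = -r**2*(2*log(r) - 1)/2.
Then F(4) - F(1) = (8 - 32*log(2)) - (1/2) = 15/2 - 32*log(2).

15/2 - 32*log(2)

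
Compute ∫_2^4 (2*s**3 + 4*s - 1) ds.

142

By the power rule, an antiderivative is F(s) = s**4/2 + 2*s**2 - s.
Then F(4) - F(2) = (156) - (14) = 142.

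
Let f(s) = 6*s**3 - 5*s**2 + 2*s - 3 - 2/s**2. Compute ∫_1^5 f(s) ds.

11096/15

By the power rule, an antiderivative is F(s) = 3*s**4/2 - 5*s**3/3 + s**2 - 3*s + 2/s.
Then F(5) - F(1) = (22187/30) - (-1/6) = 11096/15.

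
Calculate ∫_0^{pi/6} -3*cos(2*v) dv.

-3*sqrt(3)/4

An antiderivative is F(v) = -3*sin(2*v)/2.
Then F(pi/6) - F(0) = (-3*sqrt(3)/4) - (0) = -3*sqrt(3)/4.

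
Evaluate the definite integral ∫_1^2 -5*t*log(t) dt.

Integrate by parts once (u = ln t, dv = -5*t dt).
An antiderivative is F(t) = -5*t**2*(2*log(t) - 1)/4.
Then F(2) - F(1) = (5 - 10*log(2)) - (5/4) = 15/4 - 10*log(2).

15/4 - 10*log(2)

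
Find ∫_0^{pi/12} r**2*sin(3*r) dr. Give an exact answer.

Integrate by parts twice (u = r^2, dv = sin(3*r) dr).
An antiderivative is F(r) = -r**2*cos(3*r)/3 + 2*r*sin(3*r)/9 + 2*cos(3*r)/27.
Then F(pi/12) - F(0) = (sqrt(2)*(-pi**2 + 8*pi + 32)/864) - (2/27) = -2/27 - sqrt(2)*pi**2/864 + sqrt(2)*pi/108 + sqrt(2)/27.

-2/27 - sqrt(2)*pi**2/864 + sqrt(2)*pi/108 + sqrt(2)/27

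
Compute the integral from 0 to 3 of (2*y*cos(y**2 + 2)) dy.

Let u = y**2 + 2, so du = 2*y dy. When y = 0, u = 2; when y = 3, u = 11.
The integral becomes ∫ cos(u) du from 2 to 11, with antiderivative sin(u).
Back in y: F(y) = sin(y**2 + 2).
Then F(3) - F(0) = (sin(11)) - (sin(2)) = sin(11) - sin(2).

sin(11) - sin(2)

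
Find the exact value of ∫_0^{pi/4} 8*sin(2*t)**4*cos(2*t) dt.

Let u = sin(2*t), so du = 2*cos(2*t) dt. When t = 0, u = 0; when t = pi/4, u = 1.
The integral becomes 4·∫ u**4 du from 0 to 1, with antiderivative 4*u**5/5.
Back in t: F(t) = 4*sin(2*t)**5/5.
Then F(pi/4) - F(0) = (4/5) - (0) = 4/5.

4/5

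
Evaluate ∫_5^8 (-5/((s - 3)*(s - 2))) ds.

Factor the denominator: s**2 - 5*s + 6 = (s - 2)(s - 3).
Partial fractions: -5/((s - 3)*(s - 2)) = 5/(s - 2) - 5/(s - 3).
An antiderivative is F(s) = -5*log(s - 3) + 5*log(s - 2).
Then F(8) - F(5) = (-5*log(5) + 5*log(2) + 5*log(3)) - (-5*log(2) + 5*log(3)) = -5*log(5) + 10*log(2).

-5*log(5) + 10*log(2)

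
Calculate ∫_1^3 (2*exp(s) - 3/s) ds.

An antiderivative is F(s) = 2*exp(s) - 3*log(s).
Then F(3) - F(1) = (-log(27) + 2*exp(3)) - (2*exp(1)) = -2*exp(1) - log(27) + 2*exp(3).

-2*exp(1) - log(27) + 2*exp(3)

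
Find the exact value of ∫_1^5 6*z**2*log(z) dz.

-248/3 + 250*log(5)

Integrate by parts once (u = ln z, dv = 6*z**2 dz).
An antiderivative is F(z) = 2*z**3*(3*log(z) - 1)/3.
Then F(5) - F(1) = (-250/3 + 250*log(5)) - (-2/3) = -248/3 + 250*log(5).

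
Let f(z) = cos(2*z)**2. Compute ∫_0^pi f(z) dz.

pi/2

Use the identity cos^2(2*z) = (1 + cos(4*z))/2.
An antiderivative is F(z) = z/2 + sin(4*z)/8.
Then F(pi) - F(0) = (pi/2) - (0) = pi/2.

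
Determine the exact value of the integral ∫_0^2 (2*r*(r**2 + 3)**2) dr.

316/3

Let u = r**2 + 3, so du = 2*r dr. When r = 0, u = 3; when r = 2, u = 7.
The integral becomes ∫ u**2 du from 3 to 7, with antiderivative u**3/3.
Back in r: F(r) = (r**2 + 3)**3/3.
Then F(2) - F(0) = (343/3) - (9) = 316/3.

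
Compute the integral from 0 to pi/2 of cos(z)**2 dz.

pi/4

Use the identity cos^2(z) = (1 + cos(2*z))/2.
An antiderivative is F(z) = z/2 + sin(2*z)/4.
Then F(pi/2) - F(0) = (pi/4) - (0) = pi/4.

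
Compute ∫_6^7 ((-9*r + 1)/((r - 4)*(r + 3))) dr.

Factor the denominator: r**2 - r - 12 = (r + 3)(r - 4).
Partial fractions: (-9*r + 1)/((r - 4)*(r + 3)) = -4/(r + 3) - 5/(r - 4).
An antiderivative is F(r) = -5*log(r - 4) - 4*log(r + 3).
Then F(7) - F(6) = (-4*log(5) - 5*log(3) - 4*log(2)) - (-8*log(3) - 5*log(2)) = -4*log(5) + log(2) + 3*log(3).

-4*log(5) + log(2) + 3*log(3)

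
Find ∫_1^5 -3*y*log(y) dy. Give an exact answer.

Integrate by parts once (u = ln y, dv = -3*y dy).
An antiderivative is F(y) = -3*y**2*(2*log(y) - 1)/4.
Then F(5) - F(1) = (75/4 - 75*log(5)/2) - (3/4) = 18 - 75*log(5)/2.

18 - 75*log(5)/2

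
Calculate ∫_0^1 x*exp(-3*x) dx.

(-4 + exp(3))*exp(-3)/9

Integrate by parts once (u = x, dv = exp(-3*x) dx).
An antiderivative is F(x) = (-3*x - 1)*exp(-3*x)/9.
Then F(1) - F(0) = (-4*exp(-3)/9) - (-1/9) = (-4 + exp(3))*exp(-3)/9.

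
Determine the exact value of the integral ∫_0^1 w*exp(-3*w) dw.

Integrate by parts once (u = w, dv = exp(-3*w) dw).
An antiderivative is F(w) = (-3*w - 1)*exp(-3*w)/9.
Then F(1) - F(0) = (-4*exp(-3)/9) - (-1/9) = (-4 + exp(3))*exp(-3)/9.

(-4 + exp(3))*exp(-3)/9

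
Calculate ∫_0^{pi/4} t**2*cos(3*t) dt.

sqrt(2)*(-24*pi - 32 + 9*pi**2)/864

Integrate by parts twice (u = t^2, dv = cos(3*t) dt).
An antiderivative is F(t) = t**2*sin(3*t)/3 + 2*t*cos(3*t)/9 - 2*sin(3*t)/27.
Then F(pi/4) - F(0) = (sqrt(2)*(-24*pi - 32 + 9*pi**2)/864) - (0) = sqrt(2)*(-24*pi - 32 + 9*pi**2)/864.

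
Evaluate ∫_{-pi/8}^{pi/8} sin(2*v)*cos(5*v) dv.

Use the identity sin(2*v)cos(5*v) = [sin(7*v) + sin(-3*v)]/2.
An antiderivative is F(v) = cos(3*v)/6 - cos(7*v)/14.
Then F(pi/8) - F(-pi/8) = (sqrt(2 - sqrt(2))/12 + sqrt(sqrt(2) + 2)/28) - (sqrt(2 - sqrt(2))/12 + sqrt(sqrt(2) + 2)/28) = 0.

0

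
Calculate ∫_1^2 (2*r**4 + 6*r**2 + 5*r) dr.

By the power rule, an antiderivative is F(r) = 2*r**5/5 + 2*r**3 + 5*r**2/2.
Then F(2) - F(1) = (194/5) - (49/10) = 339/10.

339/10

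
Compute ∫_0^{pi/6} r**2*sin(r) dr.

Integrate by parts twice (u = r^2, dv = sin(r) dr).
An antiderivative is F(r) = -r**2*cos(r) + 2*r*sin(r) + 2*cos(r).
Then F(pi/6) - F(0) = (-sqrt(3)*pi**2/72 + pi/6 + sqrt(3)) - (2) = -2 - sqrt(3)*pi**2/72 + pi/6 + sqrt(3).

-2 - sqrt(3)*pi**2/72 + pi/6 + sqrt(3)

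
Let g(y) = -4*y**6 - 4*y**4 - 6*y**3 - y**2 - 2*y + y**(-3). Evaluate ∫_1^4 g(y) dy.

By the power rule, an antiderivative is F(y) = -4*y**7/7 - 4*y**5/5 - 3*y**4/2 - y**3/3 - y**2 - 1/(2*y**2).
Then F(4) - F(1) = (-35625577/3360) - (-494/105) = -11869923/1120.

-11869923/1120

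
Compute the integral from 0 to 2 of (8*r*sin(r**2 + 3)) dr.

Let u = r**2 + 3, so du = 2*r dr. When r = 0, u = 3; when r = 2, u = 7.
The integral becomes 4·∫ sin(u) du from 3 to 7, with antiderivative -4*cos(u).
Back in r: F(r) = -4*cos(r**2 + 3).
Then F(2) - F(0) = (-4*cos(7)) - (-4*cos(3)) = 4*cos(3) - 4*cos(7).

4*cos(3) - 4*cos(7)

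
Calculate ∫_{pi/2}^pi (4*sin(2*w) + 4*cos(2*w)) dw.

-4

An antiderivative is F(w) = 2*sin(2*w) - 2*cos(2*w).
Then F(pi) - F(pi/2) = (-2) - (2) = -4.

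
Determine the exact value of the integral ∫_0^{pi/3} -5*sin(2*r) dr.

-15/4

An antiderivative is F(r) = 5*cos(2*r)/2.
Then F(pi/3) - F(0) = (-5/4) - (5/2) = -15/4.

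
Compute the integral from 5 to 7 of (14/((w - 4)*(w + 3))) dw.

-2*log(5) + 2*log(3) + 4*log(2)

Factor the denominator: w**2 - w - 12 = (w + 3)(w - 4).
Partial fractions: 14/((w - 4)*(w + 3)) = -2/(w + 3) + 2/(w - 4).
An antiderivative is F(w) = 2*log(w - 4) - 2*log(w + 3).
Then F(7) - F(5) = (log(9/100)) - (-log(64)) = -2*log(5) + 2*log(3) + 4*log(2).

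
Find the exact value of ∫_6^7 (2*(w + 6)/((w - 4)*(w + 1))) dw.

-10*log(2) + 2*log(7) + 4*log(3)

Factor the denominator: w**2 - 3*w - 4 = (w + 1)(w - 4).
Partial fractions: 2*(w + 6)/((w - 4)*(w + 1)) = -2/(w + 1) + 4/(w - 4).
An antiderivative is F(w) = 4*log(w - 4) - 2*log(w + 1).
Then F(7) - F(6) = (log(81/64)) - (log(16/49)) = -10*log(2) + 2*log(7) + 4*log(3).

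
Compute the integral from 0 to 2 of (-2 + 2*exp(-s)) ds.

-2 - 2*exp(-2)

An antiderivative is F(s) = -2*s - 2*exp(-s).
Then F(2) - F(0) = (-4 - 2*exp(-2)) - (-2) = -2 - 2*exp(-2).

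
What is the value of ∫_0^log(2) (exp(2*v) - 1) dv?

An antiderivative is F(v) = exp(2*v)/2 - v.
Then F(log(2)) - F(0) = (2 - log(2)) - (1/2) = 3/2 - log(2).

3/2 - log(2)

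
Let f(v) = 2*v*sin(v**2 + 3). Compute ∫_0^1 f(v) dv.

cos(3) - cos(4)

Let u = v**2 + 3, so du = 2*v dv. When v = 0, u = 3; when v = 1, u = 4.
The integral becomes ∫ sin(u) du from 3 to 4, with antiderivative -cos(u).
Back in v: F(v) = -cos(v**2 + 3).
Then F(1) - F(0) = (-cos(4)) - (-cos(3)) = cos(3) - cos(4).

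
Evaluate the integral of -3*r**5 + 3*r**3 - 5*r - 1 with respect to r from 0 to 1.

By the power rule, an antiderivative is F(r) = -r**6/2 + 3*r**4/4 - 5*r**2/2 - r.
Then F(1) - F(0) = (-13/4) - (0) = -13/4.

-13/4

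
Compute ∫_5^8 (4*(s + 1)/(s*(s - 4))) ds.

log(5) + 7*log(2)

Factor the denominator: s**2 - 4*s = s(s - 4).
Partial fractions: 4*(s + 1)/(s*(s - 4)) = -1/s + 5/(s - 4).
An antiderivative is F(s) = -log(s) + 5*log(s - 4).
Then F(8) - F(5) = (7*log(2)) - (-log(5)) = log(5) + 7*log(2).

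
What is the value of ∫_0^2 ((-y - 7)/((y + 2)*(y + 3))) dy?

-4*log(3) - 5*log(2) + 4*log(5)

Factor the denominator: y**2 + 5*y + 6 = (y + 3)(y + 2).
Partial fractions: (-y - 7)/((y + 2)*(y + 3)) = 4/(y + 3) - 5/(y + 2).
An antiderivative is F(y) = -5*log(y + 2) + 4*log(y + 3).
Then F(2) - F(0) = (-10*log(2) + 4*log(5)) - (log(81/32)) = -4*log(3) - 5*log(2) + 4*log(5).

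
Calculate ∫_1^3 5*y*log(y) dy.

Integrate by parts once (u = ln y, dv = 5*y dy).
An antiderivative is F(y) = 5*y**2*(2*log(y) - 1)/4.
Then F(3) - F(1) = (-45/4 + 45*log(3)/2) - (-5/4) = -10 + 45*log(3)/2.

-10 + 45*log(3)/2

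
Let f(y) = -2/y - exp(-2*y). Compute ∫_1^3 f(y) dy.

An antiderivative is F(y) = -2*log(y) + exp(-2*y)/2.
Then F(3) - F(1) = (-2*log(3) + exp(-6)/2) - (exp(-2)/2) = (-4*exp(6)*log(3) - exp(4) + 1)*exp(-6)/2.

(-4*exp(6)*log(3) - exp(4) + 1)*exp(-6)/2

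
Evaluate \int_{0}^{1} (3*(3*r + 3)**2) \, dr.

63

Let u = 3*r + 3, so du = 3 dr. When r = 0, u = 3; when r = 1, u = 6.
The integral becomes ∫ u**2 du from 3 to 6, with antiderivative u**3/3.
Back in r: F(r) = (3*r + 3)**3/3.
Then F(1) - F(0) = (72) - (9) = 63.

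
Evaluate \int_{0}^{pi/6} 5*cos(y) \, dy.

5/2

An antiderivative is F(y) = 5*sin(y).
Then F(pi/6) - F(0) = (5/2) - (0) = 5/2.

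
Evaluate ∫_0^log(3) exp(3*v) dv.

Let u = exp(v), so du = exp(v) dv. When v = 0, u = 1; when v = log(3), u = 3.
The integral becomes ∫ u**2 du from 1 to 3, with antiderivative u**3/3.
Back in v: F(v) = exp(3*v)/3.
Then F(log(3)) - F(0) = (9) - (1/3) = 26/3.

26/3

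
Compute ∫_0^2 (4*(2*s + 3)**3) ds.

Let u = 2*s + 3, so du = 2 ds. When s = 0, u = 3; when s = 2, u = 7.
The integral becomes 2·∫ u**3 du from 3 to 7, with antiderivative u**4/2.
Back in s: F(s) = (2*s + 3)**4/2.
Then F(2) - F(0) = (2401/2) - (81/2) = 1160.

1160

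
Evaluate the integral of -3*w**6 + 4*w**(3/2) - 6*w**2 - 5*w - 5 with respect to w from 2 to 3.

By the power rule, an antiderivative is F(w) = -3*w**7/7 + 8*w**(5/2)/5 - 2*w**3 - 5*w**2/2 - 5*w.
Then F(3) - F(2) = (-14403/14 + 72*sqrt(3)/5) - (-636/7 + 32*sqrt(2)/5) = -13131/14 - 32*sqrt(2)/5 + 72*sqrt(3)/5.

-13131/14 - 32*sqrt(2)/5 + 72*sqrt(3)/5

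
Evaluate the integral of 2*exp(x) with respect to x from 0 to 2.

-2 + 2*exp(2)

An antiderivative is F(x) = 2*exp(x).
Then F(2) - F(0) = (2*exp(2)) - (2) = -2 + 2*exp(2).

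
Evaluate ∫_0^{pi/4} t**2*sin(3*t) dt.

-2/27 - sqrt(2)/27 + sqrt(2)*pi/36 + sqrt(2)*pi**2/96

Integrate by parts twice (u = t^2, dv = sin(3*t) dt).
An antiderivative is F(t) = -t**2*cos(3*t)/3 + 2*t*sin(3*t)/9 + 2*cos(3*t)/27.
Then F(pi/4) - F(0) = (sqrt(2)*(-32 + 24*pi + 9*pi**2)/864) - (2/27) = -2/27 - sqrt(2)/27 + sqrt(2)*pi/36 + sqrt(2)*pi**2/96.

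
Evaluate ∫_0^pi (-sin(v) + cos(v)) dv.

An antiderivative is F(v) = sin(v) + cos(v).
Then F(pi) - F(0) = (-1) - (1) = -2.

-2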